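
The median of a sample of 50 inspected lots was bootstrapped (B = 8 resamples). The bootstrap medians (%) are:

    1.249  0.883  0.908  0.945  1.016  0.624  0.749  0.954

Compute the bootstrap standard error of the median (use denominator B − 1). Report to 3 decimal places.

Bootstrap SE is the standard deviation of the 8 replicate medians.
Mean of replicates: (1.249 + 0.883 + 0.908 + 0.945 + 1.016 + 0.624 + 0.749 + 0.954) / 8 = 7.3280 / 8 = 0.9160
Sum of squared deviations: (+0.3330)² + (−0.0330)² + (−0.0080)² + (+0.0290)² + (+0.1000)² + (−0.2920)² + (−0.1670)² + (+0.0380)² = 0.2375
Variance = 0.2375 / 7 = 0.0339
SE* = √0.0339

SE* = 0.184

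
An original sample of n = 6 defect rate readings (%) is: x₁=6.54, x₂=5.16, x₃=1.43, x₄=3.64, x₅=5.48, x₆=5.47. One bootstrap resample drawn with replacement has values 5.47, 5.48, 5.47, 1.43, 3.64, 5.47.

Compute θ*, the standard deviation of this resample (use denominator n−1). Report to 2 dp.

Mean = 4.4933; sum of squared deviations = 13.9473
s² = 13.9473 / 5 = 2.7895
s = √2.7895 = 1.67

θ* = 1.67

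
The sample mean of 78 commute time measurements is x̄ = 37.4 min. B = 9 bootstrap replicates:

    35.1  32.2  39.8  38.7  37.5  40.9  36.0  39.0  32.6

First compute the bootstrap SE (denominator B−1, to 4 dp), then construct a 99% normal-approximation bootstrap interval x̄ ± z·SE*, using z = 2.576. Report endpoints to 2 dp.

(29.41, 45.39)

Mean of replicates = 36.8667; sum of squared deviations = 77.0400; SE* = √(77.0400/8) = 3.1032
Margin = 2.576 × 3.1032 = 7.994
Interval: 37.4 ± 7.994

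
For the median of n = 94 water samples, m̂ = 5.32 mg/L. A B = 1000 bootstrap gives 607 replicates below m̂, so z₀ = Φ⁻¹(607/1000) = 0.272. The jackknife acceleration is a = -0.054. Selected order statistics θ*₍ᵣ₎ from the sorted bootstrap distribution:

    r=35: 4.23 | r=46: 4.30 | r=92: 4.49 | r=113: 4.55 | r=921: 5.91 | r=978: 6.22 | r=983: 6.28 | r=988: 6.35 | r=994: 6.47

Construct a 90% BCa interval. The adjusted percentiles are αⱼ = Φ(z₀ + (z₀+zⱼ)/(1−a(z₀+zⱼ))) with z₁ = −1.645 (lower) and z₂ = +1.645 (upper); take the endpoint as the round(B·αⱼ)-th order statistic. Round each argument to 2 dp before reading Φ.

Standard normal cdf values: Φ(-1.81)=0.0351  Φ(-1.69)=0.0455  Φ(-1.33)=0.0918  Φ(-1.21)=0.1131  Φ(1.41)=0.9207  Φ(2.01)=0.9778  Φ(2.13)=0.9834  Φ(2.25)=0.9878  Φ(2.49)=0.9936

(4.55, 6.22)

Lower: z₀ + z₁ = 0.272 + (-1.645) = -1.373; 1 − a(z₀+z₁) = 1 − (-0.054)(-1.373) = 0.9259; argument = 0.272 + (-1.373)/0.9259 = -1.2109 → -1.21.
α₁ = Φ(-1.21) = 0.1131; rank = round(1000 × 0.1131) = 113; θ*₍113₎ = 4.55.
Upper: z₀ + z₂ = 1.917; 1 − a(z₀+z₂) = 1.1035; argument = 2.0092 → 2.01; α₂ = 0.9778; rank = 978; θ*₍978₎ = 6.22.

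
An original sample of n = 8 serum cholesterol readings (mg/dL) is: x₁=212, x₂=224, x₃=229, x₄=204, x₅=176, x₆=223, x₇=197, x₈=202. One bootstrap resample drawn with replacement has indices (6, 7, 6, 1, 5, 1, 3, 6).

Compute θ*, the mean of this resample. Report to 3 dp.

Resample values: 223, 197, 223, 212, 176, 212, 229, 223.
Mean = (223 + 197 + 223 + 212 + 176 + 212 + 229 + 223) / 8 = 1695.0 / 8 = 211.875

θ* = 211.875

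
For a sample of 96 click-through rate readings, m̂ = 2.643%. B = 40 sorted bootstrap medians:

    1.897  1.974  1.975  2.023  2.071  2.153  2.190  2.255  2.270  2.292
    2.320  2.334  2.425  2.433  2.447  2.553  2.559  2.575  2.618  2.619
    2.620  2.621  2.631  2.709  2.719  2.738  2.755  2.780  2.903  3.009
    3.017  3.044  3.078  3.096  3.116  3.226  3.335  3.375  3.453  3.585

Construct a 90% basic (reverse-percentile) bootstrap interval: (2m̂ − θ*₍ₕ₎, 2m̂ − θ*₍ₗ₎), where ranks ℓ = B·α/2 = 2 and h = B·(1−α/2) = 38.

(1.911, 3.312)

Percentile endpoints at ranks 2 and 38: θ*₍2₎ = 1.974, θ*₍38₎ = 3.375.
Basic interval reflects these around m̂:
  lower = 2 × 2.643 − 3.375 = 1.911
  upper = 2 × 2.643 − 1.974 = 3.312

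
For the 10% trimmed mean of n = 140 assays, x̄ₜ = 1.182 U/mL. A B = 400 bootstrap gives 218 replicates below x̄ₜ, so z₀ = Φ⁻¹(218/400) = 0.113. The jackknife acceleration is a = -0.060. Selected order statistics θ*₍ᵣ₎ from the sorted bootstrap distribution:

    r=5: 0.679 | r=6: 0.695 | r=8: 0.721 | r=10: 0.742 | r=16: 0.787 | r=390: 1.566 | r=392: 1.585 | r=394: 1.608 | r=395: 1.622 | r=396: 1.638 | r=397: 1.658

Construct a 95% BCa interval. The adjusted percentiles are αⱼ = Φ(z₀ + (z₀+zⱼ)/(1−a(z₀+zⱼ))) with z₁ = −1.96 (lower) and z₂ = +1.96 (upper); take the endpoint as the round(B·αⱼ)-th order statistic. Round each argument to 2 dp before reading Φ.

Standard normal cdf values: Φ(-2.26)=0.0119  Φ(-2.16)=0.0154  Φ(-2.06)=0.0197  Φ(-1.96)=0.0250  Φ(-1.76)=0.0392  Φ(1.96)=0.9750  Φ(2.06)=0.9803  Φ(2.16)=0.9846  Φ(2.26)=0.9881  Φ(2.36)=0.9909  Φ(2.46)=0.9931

(0.742, 1.566)

Lower: z₀ + z₁ = 0.113 + (-1.960) = -1.847; 1 − a(z₀+z₁) = 1 − (-0.060)(-1.847) = 0.8892; argument = 0.113 + (-1.847)/0.8892 = -1.9642 → -1.96.
α₁ = Φ(-1.96) = 0.0250; rank = round(400 × 0.0250) = 10; θ*₍10₎ = 0.742.
Upper: z₀ + z₂ = 2.073; 1 − a(z₀+z₂) = 1.1244; argument = 1.9567 → 1.96; α₂ = 0.9750; rank = 390; θ*₍390₎ = 1.566.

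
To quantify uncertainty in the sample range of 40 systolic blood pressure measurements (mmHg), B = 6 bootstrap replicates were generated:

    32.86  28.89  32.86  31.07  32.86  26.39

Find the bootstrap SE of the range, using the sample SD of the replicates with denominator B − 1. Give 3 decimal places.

Bootstrap SE is the standard deviation of the 6 replicate ranges.
Mean of replicates: (32.86 + 28.89 + 32.86 + 31.07 + 32.86 + 26.39) / 6 = 184.9300 / 6 = 30.8217
Sum of squared deviations: (+2.0383)² + (−1.9317)² + (+2.0383)² + (+0.2483)² + (+2.0383)² + (−4.4317)² = 35.8971
Variance = 35.8971 / 5 = 7.1794
SE* = √7.1794

SE* = 2.679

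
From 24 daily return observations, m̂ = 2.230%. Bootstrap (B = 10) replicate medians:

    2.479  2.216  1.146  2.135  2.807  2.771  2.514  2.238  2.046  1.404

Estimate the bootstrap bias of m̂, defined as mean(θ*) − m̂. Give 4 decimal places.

mean(θ*) = (2.479 + 2.216 + 1.146 + 2.135 + 2.807 + 2.771 + 2.514 + 2.238 + 2.046 + 1.404) / 10 = 2.17560
bias = 2.17560 − 2.230

bias = −0.0544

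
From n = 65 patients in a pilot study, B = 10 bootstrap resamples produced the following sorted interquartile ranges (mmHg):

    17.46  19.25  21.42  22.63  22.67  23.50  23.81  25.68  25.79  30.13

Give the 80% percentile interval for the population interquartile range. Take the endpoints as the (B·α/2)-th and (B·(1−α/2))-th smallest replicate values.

α = 0.20; lower rank = 10 × 0.100 = 1; upper rank = 10 × 0.900 = 9.
The 1st smallest replicate is 17.46; the 9th is 25.79.

(17.46, 25.79)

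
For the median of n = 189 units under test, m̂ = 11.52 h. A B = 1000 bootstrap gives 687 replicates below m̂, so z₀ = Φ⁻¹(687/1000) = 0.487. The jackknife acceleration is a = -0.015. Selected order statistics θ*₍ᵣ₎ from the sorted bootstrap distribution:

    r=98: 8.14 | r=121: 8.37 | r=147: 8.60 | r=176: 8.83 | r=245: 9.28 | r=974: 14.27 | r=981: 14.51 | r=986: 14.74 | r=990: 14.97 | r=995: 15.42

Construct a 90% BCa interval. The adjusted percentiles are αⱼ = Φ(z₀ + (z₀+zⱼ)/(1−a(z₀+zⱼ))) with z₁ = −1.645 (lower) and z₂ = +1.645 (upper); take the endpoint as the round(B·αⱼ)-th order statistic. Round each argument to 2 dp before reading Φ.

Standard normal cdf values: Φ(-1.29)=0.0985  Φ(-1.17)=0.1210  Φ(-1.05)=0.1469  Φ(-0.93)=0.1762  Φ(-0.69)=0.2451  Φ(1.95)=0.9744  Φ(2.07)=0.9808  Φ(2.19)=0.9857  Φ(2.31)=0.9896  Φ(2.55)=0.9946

Lower: z₀ + z₁ = 0.487 + (-1.645) = -1.158; 1 − a(z₀+z₁) = 1 − (-0.015)(-1.158) = 0.9826; argument = 0.487 + (-1.158)/0.9826 = -0.6915 → -0.69.
α₁ = Φ(-0.69) = 0.2451; rank = round(1000 × 0.2451) = 245; θ*₍245₎ = 9.28.
Upper: z₀ + z₂ = 2.132; 1 − a(z₀+z₂) = 1.0320; argument = 2.5529 → 2.55; α₂ = 0.9946; rank = 995; θ*₍995₎ = 15.42.

(9.28, 15.42)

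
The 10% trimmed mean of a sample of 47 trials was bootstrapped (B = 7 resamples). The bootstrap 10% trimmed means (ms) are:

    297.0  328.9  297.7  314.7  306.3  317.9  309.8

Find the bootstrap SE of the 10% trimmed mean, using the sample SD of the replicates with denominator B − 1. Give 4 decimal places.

SE* = 11.3650

Bootstrap SE is the standard deviation of the 7 replicate 10% trimmed means.
Mean of replicates: (297.0 + 328.9 + 297.7 + 314.7 + 306.3 + 317.9 + 309.8) / 7 = 2172.30000 / 7 = 310.32857
Sum of squared deviations: (−13.32857)² + (+18.57143)² + (−12.62857)² + (+4.37143)² + (−4.02857)² + (+7.57143)² + (−0.52857)² = 774.97429
Variance = 774.97429 / 6 = 129.16238
SE* = √129.16238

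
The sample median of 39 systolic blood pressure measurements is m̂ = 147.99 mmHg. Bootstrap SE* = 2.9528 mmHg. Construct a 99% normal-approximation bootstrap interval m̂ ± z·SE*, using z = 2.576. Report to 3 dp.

(140.384, 155.596)

Margin = 2.576 × 2.9528 = 7.6064
Interval: 147.99 ± 7.6064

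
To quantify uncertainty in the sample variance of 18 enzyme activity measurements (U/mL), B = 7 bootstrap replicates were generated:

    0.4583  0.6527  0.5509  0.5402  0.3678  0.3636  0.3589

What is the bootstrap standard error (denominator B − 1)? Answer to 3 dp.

Bootstrap SE is the standard deviation of the 7 replicate variances.
Mean of replicates: (0.4583 + 0.6527 + 0.5509 + 0.5402 + 0.3678 + 0.3636 + 0.3589) / 7 = 3.29240 / 7 = 0.47034
Sum of squared deviations: (−0.01204)² + (+0.18236)² + (+0.08056)² + (+0.06986)² + (−0.10254)² + (−0.10674)² + (−0.11144)² = 0.07910
Variance = 0.07910 / 6 = 0.01318
SE* = √0.01318

SE* = 0.115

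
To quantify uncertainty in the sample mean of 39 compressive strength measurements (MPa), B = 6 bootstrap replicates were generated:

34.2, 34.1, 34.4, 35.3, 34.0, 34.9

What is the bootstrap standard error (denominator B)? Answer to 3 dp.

Bootstrap SE is the standard deviation of the 6 replicate means.
Mean of replicates: (34.2 + 34.1 + 34.4 + 35.3 + 34.0 + 34.9) / 6 = 206.9000 / 6 = 34.4833
Sum of squared deviations: (−0.2833)² + (−0.3833)² + (−0.0833)² + (+0.8167)² + (−0.4833)² + (+0.4167)² = 1.3083
Variance = 1.3083 / 6 = 0.2181
SE* = √0.2181

SE* = 0.467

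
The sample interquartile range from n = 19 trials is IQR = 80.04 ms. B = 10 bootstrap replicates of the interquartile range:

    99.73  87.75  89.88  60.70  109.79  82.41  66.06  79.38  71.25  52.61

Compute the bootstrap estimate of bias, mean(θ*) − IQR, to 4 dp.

bias = −0.0840

mean(θ*) = (99.73 + 87.75 + 89.88 + 60.70 + 109.79 + 82.41 + 66.06 + 79.38 + 71.25 + 52.61) / 10 = 79.95600
bias = 79.95600 − 80.04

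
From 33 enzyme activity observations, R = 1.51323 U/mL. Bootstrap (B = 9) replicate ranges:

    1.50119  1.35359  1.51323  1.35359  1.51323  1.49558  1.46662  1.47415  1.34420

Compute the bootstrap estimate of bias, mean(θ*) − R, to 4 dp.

mean(θ*) = (1.50119 + 1.35359 + 1.51323 + 1.35359 + 1.51323 + 1.49558 + 1.46662 + 1.47415 + 1.34420) / 9 = 1.44615
bias = 1.44615 − 1.51323

bias = −0.0671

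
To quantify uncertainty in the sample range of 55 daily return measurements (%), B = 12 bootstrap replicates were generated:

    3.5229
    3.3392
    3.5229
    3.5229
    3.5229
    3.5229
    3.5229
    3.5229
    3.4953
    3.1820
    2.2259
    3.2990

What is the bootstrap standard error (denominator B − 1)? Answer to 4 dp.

Bootstrap SE is the standard deviation of the 12 replicate ranges.
Mean of replicates: (3.5229 + 3.3392 + 3.5229 + 3.5229 + 3.5229 + 3.5229 + 3.5229 + 3.5229 + 3.4953 + 3.1820 + 2.2259 + 3.2990) / 12 = 40.20170 / 12 = 3.35014
Sum of squared deviations: (+0.17276)² + (−0.01094)² + (+0.17276)² + (+0.17276)² + (+0.17276)² + (+0.17276)² + (+0.17276)² + (+0.17276)² + (+0.14516)² + (−0.16814)² + (−1.12424)² + (−0.05114)² = 1.52492
Variance = 1.52492 / 11 = 0.13863
SE* = √0.13863

SE* = 0.3723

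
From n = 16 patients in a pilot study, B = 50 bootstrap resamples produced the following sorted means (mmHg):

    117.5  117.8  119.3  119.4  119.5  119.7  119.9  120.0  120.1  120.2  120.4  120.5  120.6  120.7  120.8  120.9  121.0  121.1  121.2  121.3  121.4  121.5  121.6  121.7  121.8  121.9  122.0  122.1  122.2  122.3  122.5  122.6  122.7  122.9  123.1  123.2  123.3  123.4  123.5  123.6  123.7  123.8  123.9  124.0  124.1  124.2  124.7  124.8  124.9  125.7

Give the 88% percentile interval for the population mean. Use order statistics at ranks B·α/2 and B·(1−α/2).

α = 0.12; lower rank = 50 × 0.060 = 3; upper rank = 50 × 0.940 = 47.
The 3rd smallest replicate is 119.3; the 47th is 124.7.

(119.3, 124.7)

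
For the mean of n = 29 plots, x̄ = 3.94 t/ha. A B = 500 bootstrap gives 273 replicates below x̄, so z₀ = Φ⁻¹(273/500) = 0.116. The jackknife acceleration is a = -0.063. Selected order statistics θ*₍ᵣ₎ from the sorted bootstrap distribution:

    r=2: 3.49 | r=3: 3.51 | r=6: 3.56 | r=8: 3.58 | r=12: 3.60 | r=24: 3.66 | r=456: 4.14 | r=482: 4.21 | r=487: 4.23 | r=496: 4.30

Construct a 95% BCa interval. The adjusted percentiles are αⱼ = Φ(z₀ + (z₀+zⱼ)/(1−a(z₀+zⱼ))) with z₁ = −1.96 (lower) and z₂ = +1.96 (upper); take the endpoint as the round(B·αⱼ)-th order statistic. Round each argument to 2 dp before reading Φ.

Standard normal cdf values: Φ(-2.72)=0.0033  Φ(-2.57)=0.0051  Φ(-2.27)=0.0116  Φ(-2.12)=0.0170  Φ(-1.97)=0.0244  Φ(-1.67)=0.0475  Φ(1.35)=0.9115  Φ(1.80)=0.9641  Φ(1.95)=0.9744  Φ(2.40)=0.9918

(3.60, 4.23)

Lower: z₀ + z₁ = 0.116 + (-1.960) = -1.844; 1 − a(z₀+z₁) = 1 − (-0.063)(-1.844) = 0.8838; argument = 0.116 + (-1.844)/0.8838 = -1.9704 → -1.97.
α₁ = Φ(-1.97) = 0.0244; rank = round(500 × 0.0244) = 12; θ*₍12₎ = 3.60.
Upper: z₀ + z₂ = 2.076; 1 − a(z₀+z₂) = 1.1308; argument = 1.9519 → 1.95; α₂ = 0.9744; rank = 487; θ*₍487₎ = 4.23.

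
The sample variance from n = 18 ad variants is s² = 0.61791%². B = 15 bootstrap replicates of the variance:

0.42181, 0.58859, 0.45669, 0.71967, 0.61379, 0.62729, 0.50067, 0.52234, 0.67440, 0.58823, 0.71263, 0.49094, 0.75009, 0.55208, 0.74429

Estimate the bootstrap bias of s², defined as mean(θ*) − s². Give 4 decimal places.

bias = −0.0203

mean(θ*) = (0.42181 + 0.58859 + 0.45669 + 0.71967 + 0.61379 + 0.62729 + 0.50067 + 0.52234 + 0.67440 + 0.58823 + 0.71263 + 0.49094 + 0.75009 + 0.55208 + 0.74429) / 15 = 0.59757
bias = 0.59757 − 0.61791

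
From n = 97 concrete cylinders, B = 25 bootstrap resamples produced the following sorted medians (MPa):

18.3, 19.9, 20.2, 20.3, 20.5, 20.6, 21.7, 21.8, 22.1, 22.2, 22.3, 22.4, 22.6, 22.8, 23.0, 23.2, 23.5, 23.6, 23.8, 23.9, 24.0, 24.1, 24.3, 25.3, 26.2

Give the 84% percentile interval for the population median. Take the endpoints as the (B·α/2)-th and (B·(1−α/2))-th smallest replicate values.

(19.9, 24.3)

α = 0.16; lower rank = 25 × 0.080 = 2; upper rank = 25 × 0.920 = 23.
The 2nd smallest replicate is 19.9; the 23rd is 24.3.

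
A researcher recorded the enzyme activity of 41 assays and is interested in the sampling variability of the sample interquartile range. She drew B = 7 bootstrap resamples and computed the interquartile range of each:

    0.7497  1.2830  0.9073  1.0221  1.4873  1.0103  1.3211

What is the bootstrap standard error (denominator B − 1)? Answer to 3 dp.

Bootstrap SE is the standard deviation of the 7 replicate interquartile ranges.
Mean of replicates: (0.7497 + 1.2830 + 0.9073 + 1.0221 + 1.4873 + 1.0103 + 1.3211) / 7 = 7.78080 / 7 = 1.11154
Sum of squared deviations: (−0.36184)² + (+0.17146)² + (−0.20424)² + (−0.08944)² + (+0.37576)² + (−0.10124)² + (+0.20956)² = 0.40540
Variance = 0.40540 / 6 = 0.06757
SE* = √0.06757

SE* = 0.260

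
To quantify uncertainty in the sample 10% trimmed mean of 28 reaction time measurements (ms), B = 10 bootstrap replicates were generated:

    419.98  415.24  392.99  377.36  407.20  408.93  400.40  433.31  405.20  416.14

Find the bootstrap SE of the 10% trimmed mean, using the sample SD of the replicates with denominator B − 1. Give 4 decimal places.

SE* = 15.3946

Bootstrap SE is the standard deviation of the 10 replicate 10% trimmed means.
Mean of replicates: (419.98 + 415.24 + 392.99 + 377.36 + 407.20 + 408.93 + 400.40 + 433.31 + 405.20 + 416.14) / 10 = 4076.75000 / 10 = 407.67500
Sum of squared deviations: (+12.30500)² + (+7.56500)² + (−14.68500)² + (−30.31500)² + (−0.47500)² + (+1.25500)² + (−7.27500)² + (+25.63500)² + (−2.47500)² + (+8.46500)² = 2132.95205
Variance = 2132.95205 / 9 = 236.99467
SE* = √236.99467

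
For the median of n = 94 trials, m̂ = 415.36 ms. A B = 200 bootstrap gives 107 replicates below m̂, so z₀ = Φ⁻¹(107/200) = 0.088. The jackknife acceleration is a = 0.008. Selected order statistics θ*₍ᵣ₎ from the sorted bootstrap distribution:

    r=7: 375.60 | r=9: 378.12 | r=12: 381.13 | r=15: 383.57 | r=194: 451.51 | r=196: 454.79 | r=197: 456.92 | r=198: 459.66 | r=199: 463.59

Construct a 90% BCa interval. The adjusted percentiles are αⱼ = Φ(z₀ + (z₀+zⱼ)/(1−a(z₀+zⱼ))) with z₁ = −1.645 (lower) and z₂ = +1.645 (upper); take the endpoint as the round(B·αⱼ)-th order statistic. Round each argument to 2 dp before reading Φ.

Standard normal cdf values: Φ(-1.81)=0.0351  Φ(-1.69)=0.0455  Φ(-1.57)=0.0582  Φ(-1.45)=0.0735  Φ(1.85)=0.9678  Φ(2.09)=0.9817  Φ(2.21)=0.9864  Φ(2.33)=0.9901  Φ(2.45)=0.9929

(383.57, 451.51)

Lower: z₀ + z₁ = 0.088 + (-1.645) = -1.557; 1 − a(z₀+z₁) = 1 − (0.008)(-1.557) = 1.0125; argument = 0.088 + (-1.557)/1.0125 = -1.4498 → -1.45.
α₁ = Φ(-1.45) = 0.0735; rank = round(200 × 0.0735) = 15; θ*₍15₎ = 383.57.
Upper: z₀ + z₂ = 1.733; 1 − a(z₀+z₂) = 0.9861; argument = 1.8454 → 1.85; α₂ = 0.9678; rank = 194; θ*₍194₎ = 451.51.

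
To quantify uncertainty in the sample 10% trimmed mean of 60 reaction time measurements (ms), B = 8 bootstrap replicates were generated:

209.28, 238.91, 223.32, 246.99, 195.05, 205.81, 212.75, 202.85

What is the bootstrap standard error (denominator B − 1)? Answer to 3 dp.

SE* = 18.143

Bootstrap SE is the standard deviation of the 8 replicate 10% trimmed means.
Mean of replicates: (209.28 + 238.91 + 223.32 + 246.99 + 195.05 + 205.81 + 212.75 + 202.85) / 8 = 1734.9600 / 8 = 216.8700
Sum of squared deviations: (−7.5900)² + (+22.0400)² + (+6.4500)² + (+30.1200)² + (−21.8200)² + (−11.0600)² + (−4.1200)² + (−14.0200)² = 2304.1574
Variance = 2304.1574 / 7 = 329.1653
SE* = √329.1653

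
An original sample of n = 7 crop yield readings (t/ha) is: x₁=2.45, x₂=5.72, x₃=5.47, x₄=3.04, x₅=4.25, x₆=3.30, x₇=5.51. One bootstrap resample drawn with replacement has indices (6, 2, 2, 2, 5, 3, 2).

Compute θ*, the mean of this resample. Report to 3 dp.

Resample values: 3.30, 5.72, 5.72, 5.72, 4.25, 5.47, 5.72.
Mean = (3.30 + 5.72 + 5.72 + 5.72 + 4.25 + 5.47 + 5.72) / 7 = 35.900 / 7 = 5.129

θ* = 5.129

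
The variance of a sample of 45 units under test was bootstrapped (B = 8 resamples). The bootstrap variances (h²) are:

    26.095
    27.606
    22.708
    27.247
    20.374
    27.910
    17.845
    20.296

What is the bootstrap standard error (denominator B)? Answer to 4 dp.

Bootstrap SE is the standard deviation of the 8 replicate variances.
Mean of replicates: (26.095 + 27.606 + 22.708 + 27.247 + 20.374 + 27.910 + 17.845 + 20.296) / 8 = 190.08100 / 8 = 23.76012
Sum of squared deviations: (+2.33488)² + (+3.84588)² + (−1.05213)² + (+3.48688)² + (−3.38612)² + (+4.14988)² + (−5.91512)² + (−3.46412)² = 109.18383
Variance = 109.18383 / 8 = 13.64798
SE* = √13.64798

SE* = 3.6943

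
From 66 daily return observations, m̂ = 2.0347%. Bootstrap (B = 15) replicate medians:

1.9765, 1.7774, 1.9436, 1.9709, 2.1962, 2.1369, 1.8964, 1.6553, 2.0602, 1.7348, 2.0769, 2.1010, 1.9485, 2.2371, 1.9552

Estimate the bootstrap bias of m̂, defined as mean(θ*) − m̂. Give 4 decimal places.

bias = −0.0569

mean(θ*) = (1.9765 + 1.7774 + 1.9436 + 1.9709 + 2.1962 + 2.1369 + 1.8964 + 1.6553 + 2.0602 + 1.7348 + 2.0769 + 2.1010 + 1.9485 + 2.2371 + 1.9552) / 15 = 1.97779
bias = 1.97779 − 2.0347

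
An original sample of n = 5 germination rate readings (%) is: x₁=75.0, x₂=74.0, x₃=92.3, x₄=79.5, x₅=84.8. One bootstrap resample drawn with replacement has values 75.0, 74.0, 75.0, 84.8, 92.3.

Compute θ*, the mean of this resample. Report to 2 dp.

Mean = (75.0 + 74.0 + 75.0 + 84.8 + 92.3) / 5 = 401.10 / 5 = 80.22

θ* = 80.22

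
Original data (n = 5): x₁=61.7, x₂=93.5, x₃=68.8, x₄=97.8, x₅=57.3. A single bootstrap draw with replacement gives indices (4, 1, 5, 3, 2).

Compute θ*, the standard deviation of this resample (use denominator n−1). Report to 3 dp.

θ* = 18.624

Resample values: 97.8, 61.7, 57.3, 68.8, 93.5.
Mean = 75.8200; sum of squared deviations = 1387.3480
s² = 1387.3480 / 4 = 346.8370
s = √346.8370 = 18.624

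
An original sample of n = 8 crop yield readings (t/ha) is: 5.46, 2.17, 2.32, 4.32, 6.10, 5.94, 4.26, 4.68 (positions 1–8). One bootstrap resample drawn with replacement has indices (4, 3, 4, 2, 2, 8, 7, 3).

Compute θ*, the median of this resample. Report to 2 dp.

θ* = 3.29

Resample values: 4.32, 2.32, 4.32, 2.17, 2.17, 4.68, 4.26, 2.32.
Sorted: 2.17, 2.17, 2.32, 2.32, 4.26, 4.32, 4.32, 4.68
Median = average of the two middle values = 3.29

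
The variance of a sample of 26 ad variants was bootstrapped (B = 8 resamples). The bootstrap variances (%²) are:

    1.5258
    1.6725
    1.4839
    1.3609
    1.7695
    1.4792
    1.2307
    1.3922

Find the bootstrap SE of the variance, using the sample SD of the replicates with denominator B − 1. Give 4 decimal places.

Bootstrap SE is the standard deviation of the 8 replicate variances.
Mean of replicates: (1.5258 + 1.6725 + 1.4839 + 1.3609 + 1.7695 + 1.4792 + 1.2307 + 1.3922) / 8 = 11.91470 / 8 = 1.48934
Sum of squared deviations: (+0.03646)² + (+0.18316)² + (−0.00544)² + (−0.12844)² + (+0.28016)² + (−0.01014)² + (−0.25864)² + (−0.09714)² = 0.20633
Variance = 0.20633 / 7 = 0.02948
SE* = √0.02948

SE* = 0.1717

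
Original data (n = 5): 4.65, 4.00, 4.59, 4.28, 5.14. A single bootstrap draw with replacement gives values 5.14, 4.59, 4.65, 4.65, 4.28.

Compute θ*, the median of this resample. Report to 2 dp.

θ* = 4.65

Sorted: 4.28, 4.59, 4.65, 4.65, 5.14
Median = middle value = 4.65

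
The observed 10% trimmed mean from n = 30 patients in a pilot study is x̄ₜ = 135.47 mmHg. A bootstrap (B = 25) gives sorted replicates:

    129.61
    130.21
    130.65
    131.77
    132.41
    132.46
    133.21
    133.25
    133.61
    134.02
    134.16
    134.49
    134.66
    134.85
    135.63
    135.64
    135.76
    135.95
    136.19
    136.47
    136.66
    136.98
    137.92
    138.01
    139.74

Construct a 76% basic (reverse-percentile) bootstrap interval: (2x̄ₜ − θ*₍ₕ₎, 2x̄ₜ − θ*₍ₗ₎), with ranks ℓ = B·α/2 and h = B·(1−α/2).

(133.96, 140.29)

Percentile endpoints at ranks 3 and 22: θ*₍3₎ = 130.65, θ*₍22₎ = 136.98.
Basic interval reflects these around x̄ₜ:
  lower = 2 × 135.47 − 136.98 = 133.96
  upper = 2 × 135.47 − 130.65 = 140.29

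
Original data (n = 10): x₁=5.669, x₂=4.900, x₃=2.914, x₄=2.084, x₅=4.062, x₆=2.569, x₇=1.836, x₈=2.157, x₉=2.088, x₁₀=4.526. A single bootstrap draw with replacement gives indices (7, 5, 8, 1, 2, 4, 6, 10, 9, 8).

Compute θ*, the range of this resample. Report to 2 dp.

θ* = 3.83

Resample values: 1.836, 4.062, 2.157, 5.669, 4.900, 2.084, 2.569, 4.526, 2.088, 2.157.
Range = 5.669 − 1.836 = 3.83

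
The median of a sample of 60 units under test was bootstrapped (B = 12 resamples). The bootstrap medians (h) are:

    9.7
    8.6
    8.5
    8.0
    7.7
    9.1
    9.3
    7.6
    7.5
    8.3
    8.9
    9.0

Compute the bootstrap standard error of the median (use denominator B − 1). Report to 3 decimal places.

Bootstrap SE is the standard deviation of the 12 replicate medians.
Mean of replicates: (9.7 + 8.6 + 8.5 + 8.0 + 7.7 + 9.1 + 9.3 + 7.6 + 7.5 + 8.3 + 8.9 + 9.0) / 12 = 102.2000 / 12 = 8.5167
Sum of squared deviations: (+1.1833)² + (+0.0833)² + (−0.0167)² + (−0.5167)² + (−0.8167)² + (+0.5833)² + (+0.7833)² + (−0.9167)² + (−1.0167)² + (−0.2167)² + (+0.3833)² + (+0.4833)² = 5.5967
Variance = 5.5967 / 11 = 0.5088
SE* = √0.5088

SE* = 0.713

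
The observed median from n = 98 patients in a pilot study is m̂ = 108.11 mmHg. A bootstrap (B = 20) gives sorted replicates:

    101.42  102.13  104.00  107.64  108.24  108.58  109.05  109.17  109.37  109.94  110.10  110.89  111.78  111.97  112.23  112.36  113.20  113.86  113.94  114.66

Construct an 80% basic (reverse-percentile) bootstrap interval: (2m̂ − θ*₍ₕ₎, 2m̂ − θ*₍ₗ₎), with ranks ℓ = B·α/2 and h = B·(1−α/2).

(102.36, 114.09)

Percentile endpoints at ranks 2 and 18: θ*₍2₎ = 102.13, θ*₍18₎ = 113.86.
Basic interval reflects these around m̂:
  lower = 2 × 108.11 − 113.86 = 102.36
  upper = 2 × 108.11 − 102.13 = 114.09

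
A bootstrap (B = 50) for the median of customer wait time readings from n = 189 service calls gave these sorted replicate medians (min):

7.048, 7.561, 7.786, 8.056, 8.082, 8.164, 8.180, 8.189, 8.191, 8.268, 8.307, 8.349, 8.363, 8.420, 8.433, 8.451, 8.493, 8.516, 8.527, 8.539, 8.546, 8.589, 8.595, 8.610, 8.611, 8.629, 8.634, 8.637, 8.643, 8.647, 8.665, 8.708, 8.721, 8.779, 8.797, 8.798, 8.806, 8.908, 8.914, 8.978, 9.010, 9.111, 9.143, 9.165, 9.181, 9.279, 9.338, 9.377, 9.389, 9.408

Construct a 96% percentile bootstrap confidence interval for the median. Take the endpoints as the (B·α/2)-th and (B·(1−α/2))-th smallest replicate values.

(7.048, 9.389)

α = 0.04; lower rank = 50 × 0.020 = 1; upper rank = 50 × 0.980 = 49.
The 1st smallest replicate is 7.048; the 49th is 9.389.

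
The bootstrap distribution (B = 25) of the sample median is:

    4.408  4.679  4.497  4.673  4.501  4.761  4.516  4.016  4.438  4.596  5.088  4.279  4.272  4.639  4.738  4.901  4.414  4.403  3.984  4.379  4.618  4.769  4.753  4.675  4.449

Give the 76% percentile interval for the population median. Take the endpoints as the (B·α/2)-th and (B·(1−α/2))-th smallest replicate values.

Sorted replicates: 3.984, 4.016, 4.272, 4.279, 4.379, 4.403, 4.408, 4.414, 4.438, 4.449, 4.497, 4.501, 4.516, 4.596, 4.618, 4.639, 4.673, 4.675, 4.679, 4.738, 4.753, 4.761, 4.769, 4.901, 5.088
α = 0.24; lower rank = 25 × 0.120 = 3; upper rank = 25 × 0.880 = 22.
The 3rd smallest replicate is 4.272; the 22nd is 4.761.

(4.272, 4.761)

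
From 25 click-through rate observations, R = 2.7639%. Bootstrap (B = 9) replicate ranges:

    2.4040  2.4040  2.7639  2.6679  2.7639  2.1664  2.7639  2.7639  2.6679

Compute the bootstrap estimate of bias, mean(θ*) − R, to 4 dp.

mean(θ*) = (2.4040 + 2.4040 + 2.7639 + 2.6679 + 2.7639 + 2.1664 + 2.7639 + 2.7639 + 2.6679) / 9 = 2.59620
bias = 2.59620 − 2.7639

bias = −0.1677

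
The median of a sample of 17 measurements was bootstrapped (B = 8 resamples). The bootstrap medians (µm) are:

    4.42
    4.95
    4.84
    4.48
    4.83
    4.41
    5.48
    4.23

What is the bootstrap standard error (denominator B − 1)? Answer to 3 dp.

Bootstrap SE is the standard deviation of the 8 replicate medians.
Mean of replicates: (4.42 + 4.95 + 4.84 + 4.48 + 4.83 + 4.41 + 5.48 + 4.23) / 8 = 37.6400 / 8 = 4.7050
Sum of squared deviations: (−0.2850)² + (+0.2450)² + (+0.1350)² + (−0.2250)² + (+0.1250)² + (−0.2950)² + (+0.7750)² + (−0.4750)² = 1.1390
Variance = 1.1390 / 7 = 0.1627
SE* = √0.1627

SE* = 0.403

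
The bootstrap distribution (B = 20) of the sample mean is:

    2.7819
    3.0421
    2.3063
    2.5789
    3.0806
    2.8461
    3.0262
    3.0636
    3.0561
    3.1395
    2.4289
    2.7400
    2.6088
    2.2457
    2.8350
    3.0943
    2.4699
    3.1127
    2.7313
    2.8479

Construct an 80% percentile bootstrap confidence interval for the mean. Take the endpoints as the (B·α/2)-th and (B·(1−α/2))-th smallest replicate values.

(2.3063, 3.0943)

Sorted replicates: 2.2457, 2.3063, 2.4289, 2.4699, 2.5789, 2.6088, 2.7313, 2.7400, 2.7819, 2.8350, 2.8461, 2.8479, 3.0262, 3.0421, 3.0561, 3.0636, 3.0806, 3.0943, 3.1127, 3.1395
α = 0.20; lower rank = 20 × 0.100 = 2; upper rank = 20 × 0.900 = 18.
The 2nd smallest replicate is 2.3063; the 18th is 3.0943.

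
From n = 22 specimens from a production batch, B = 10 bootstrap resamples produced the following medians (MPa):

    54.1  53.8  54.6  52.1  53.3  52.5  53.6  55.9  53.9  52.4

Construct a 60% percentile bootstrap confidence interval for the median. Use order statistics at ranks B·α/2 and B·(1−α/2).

(52.4, 54.1)

Sorted replicates: 52.1, 52.4, 52.5, 53.3, 53.6, 53.8, 53.9, 54.1, 54.6, 55.9
α = 0.40; lower rank = 10 × 0.200 = 2; upper rank = 10 × 0.800 = 8.
The 2nd smallest replicate is 52.4; the 8th is 54.1.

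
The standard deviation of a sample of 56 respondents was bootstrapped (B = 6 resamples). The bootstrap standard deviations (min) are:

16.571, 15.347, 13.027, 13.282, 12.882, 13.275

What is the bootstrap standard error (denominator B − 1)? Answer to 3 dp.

Bootstrap SE is the standard deviation of the 6 replicate standard deviations.
Mean of replicates: (16.571 + 15.347 + 13.027 + 13.282 + 12.882 + 13.275) / 6 = 84.3840 / 6 = 14.0640
Sum of squared deviations: (+2.5070)² + (+1.2830)² + (−1.0370)² + (−0.7820)² + (−1.1820)² + (−0.7890)² = 11.6377
Variance = 11.6377 / 5 = 2.3275
SE* = √2.3275

SE* = 1.526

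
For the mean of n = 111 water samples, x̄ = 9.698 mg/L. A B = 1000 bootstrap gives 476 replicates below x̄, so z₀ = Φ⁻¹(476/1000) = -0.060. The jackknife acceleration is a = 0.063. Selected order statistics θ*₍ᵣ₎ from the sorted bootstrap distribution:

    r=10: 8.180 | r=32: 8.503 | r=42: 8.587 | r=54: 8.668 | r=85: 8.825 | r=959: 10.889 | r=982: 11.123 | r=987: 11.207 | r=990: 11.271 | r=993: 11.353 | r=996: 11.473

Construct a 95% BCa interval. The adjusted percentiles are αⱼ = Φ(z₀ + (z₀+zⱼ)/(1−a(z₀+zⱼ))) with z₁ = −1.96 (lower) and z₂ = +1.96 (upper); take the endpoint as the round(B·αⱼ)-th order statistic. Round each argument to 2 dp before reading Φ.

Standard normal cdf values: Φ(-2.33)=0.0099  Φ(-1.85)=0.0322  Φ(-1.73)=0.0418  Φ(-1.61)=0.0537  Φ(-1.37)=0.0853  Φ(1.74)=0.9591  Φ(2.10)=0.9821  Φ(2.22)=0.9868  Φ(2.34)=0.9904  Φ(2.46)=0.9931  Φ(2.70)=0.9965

(8.503, 11.123)

Lower: z₀ + z₁ = -0.060 + (-1.960) = -2.020; 1 − a(z₀+z₁) = 1 − (0.063)(-2.020) = 1.1273; argument = -0.060 + (-2.020)/1.1273 = -1.8520 → -1.85.
α₁ = Φ(-1.85) = 0.0322; rank = round(1000 × 0.0322) = 32; θ*₍32₎ = 8.503.
Upper: z₀ + z₂ = 1.900; 1 − a(z₀+z₂) = 0.8803; argument = 2.0984 → 2.10; α₂ = 0.9821; rank = 982; θ*₍982₎ = 11.123.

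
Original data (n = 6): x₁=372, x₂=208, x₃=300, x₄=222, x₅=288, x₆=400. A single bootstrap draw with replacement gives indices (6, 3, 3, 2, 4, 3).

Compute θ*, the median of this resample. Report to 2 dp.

θ* = 300.00

Resample values: 400, 300, 300, 208, 222, 300.
Sorted: 208, 222, 300, 300, 300, 400
Median = average of the two middle values = 300.00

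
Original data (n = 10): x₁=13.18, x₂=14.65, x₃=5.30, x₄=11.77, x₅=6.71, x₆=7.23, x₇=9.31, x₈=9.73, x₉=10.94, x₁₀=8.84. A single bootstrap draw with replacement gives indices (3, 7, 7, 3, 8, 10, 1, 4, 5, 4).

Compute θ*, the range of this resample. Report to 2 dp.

Resample values: 5.30, 9.31, 9.31, 5.30, 9.73, 8.84, 13.18, 11.77, 6.71, 11.77.
Range = 13.18 − 5.30 = 7.88

θ* = 7.88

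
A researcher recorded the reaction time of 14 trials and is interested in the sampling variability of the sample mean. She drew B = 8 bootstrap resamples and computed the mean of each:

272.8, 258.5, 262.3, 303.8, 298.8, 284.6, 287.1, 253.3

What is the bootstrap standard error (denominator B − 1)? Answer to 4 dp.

Bootstrap SE is the standard deviation of the 8 replicate means.
Mean of replicates: (272.8 + 258.5 + 262.3 + 303.8 + 298.8 + 284.6 + 287.1 + 253.3) / 8 = 2221.20000 / 8 = 277.65000
Sum of squared deviations: (−4.85000)² + (−19.15000)² + (−15.35000)² + (+26.15000)² + (+21.15000)² + (+6.95000)² + (+9.45000)² + (−24.35000)² = 2487.54000
Variance = 2487.54000 / 7 = 355.36286
SE* = √355.36286

SE* = 18.8511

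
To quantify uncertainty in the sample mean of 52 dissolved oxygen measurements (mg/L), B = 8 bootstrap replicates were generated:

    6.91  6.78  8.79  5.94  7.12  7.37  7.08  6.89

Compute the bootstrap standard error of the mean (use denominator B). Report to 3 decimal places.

SE* = 0.746

Bootstrap SE is the standard deviation of the 8 replicate means.
Mean of replicates: (6.91 + 6.78 + 8.79 + 5.94 + 7.12 + 7.37 + 7.08 + 6.89) / 8 = 56.8800 / 8 = 7.1100
Sum of squared deviations: (−0.2000)² + (−0.3300)² + (+1.6800)² + (−1.1700)² + (+0.0100)² + (+0.2600)² + (−0.0300)² + (−0.2200)² = 4.4572
Variance = 4.4572 / 8 = 0.5571
SE* = √0.5571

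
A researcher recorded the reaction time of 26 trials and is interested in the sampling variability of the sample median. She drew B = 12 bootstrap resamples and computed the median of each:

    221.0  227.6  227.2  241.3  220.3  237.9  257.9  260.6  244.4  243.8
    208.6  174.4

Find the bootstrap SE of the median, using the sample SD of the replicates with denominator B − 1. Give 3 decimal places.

Bootstrap SE is the standard deviation of the 12 replicate medians.
Mean of replicates: (221.0 + 227.6 + 227.2 + 241.3 + 220.3 + 237.9 + 257.9 + 260.6 + 244.4 + 243.8 + 208.6 + 174.4) / 12 = 2765.0000 / 12 = 230.4167
Sum of squared deviations: (−9.4167)² + (−2.8167)² + (−3.2167)² + (+10.8833)² + (−10.1167)² + (+7.4833)² + (+27.4833)² + (+30.1833)² + (+13.9833)² + (+13.3833)² + (−21.8167)² + (−56.0167)² = 6038.5967
Variance = 6038.5967 / 11 = 548.9633
SE* = √548.9633

SE* = 23.430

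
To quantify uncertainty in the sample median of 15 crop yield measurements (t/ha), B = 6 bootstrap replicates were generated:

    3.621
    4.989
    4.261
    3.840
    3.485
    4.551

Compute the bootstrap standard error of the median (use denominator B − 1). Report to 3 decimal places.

SE* = 0.582

Bootstrap SE is the standard deviation of the 6 replicate medians.
Mean of replicates: (3.621 + 4.989 + 4.261 + 3.840 + 3.485 + 4.551) / 6 = 24.7470 / 6 = 4.1245
Sum of squared deviations: (−0.5035)² + (+0.8645)² + (+0.1365)² + (−0.2845)² + (−0.6395)² + (+0.4265)² = 1.6913
Variance = 1.6913 / 5 = 0.3383
SE* = √0.3383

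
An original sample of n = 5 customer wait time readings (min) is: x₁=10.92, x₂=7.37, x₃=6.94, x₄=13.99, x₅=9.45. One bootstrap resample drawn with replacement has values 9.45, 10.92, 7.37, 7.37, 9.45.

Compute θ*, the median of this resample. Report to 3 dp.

θ* = 9.450

Sorted: 7.37, 7.37, 9.45, 9.45, 10.92
Median = middle value = 9.450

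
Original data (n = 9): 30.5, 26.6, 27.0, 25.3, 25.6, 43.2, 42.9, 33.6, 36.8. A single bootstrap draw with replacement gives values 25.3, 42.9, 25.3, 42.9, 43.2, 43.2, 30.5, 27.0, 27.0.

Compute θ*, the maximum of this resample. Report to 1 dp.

Maximum = 43.2

θ* = 43.2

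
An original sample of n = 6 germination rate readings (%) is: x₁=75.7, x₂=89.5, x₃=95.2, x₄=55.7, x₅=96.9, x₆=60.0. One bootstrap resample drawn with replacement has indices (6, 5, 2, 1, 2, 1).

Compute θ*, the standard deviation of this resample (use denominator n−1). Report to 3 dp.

Resample values: 60.0, 96.9, 89.5, 75.7, 89.5, 75.7.
Mean = 81.2167; sum of squared deviations = 894.2083
s² = 894.2083 / 5 = 178.8417
s = √178.8417 = 13.373

θ* = 13.373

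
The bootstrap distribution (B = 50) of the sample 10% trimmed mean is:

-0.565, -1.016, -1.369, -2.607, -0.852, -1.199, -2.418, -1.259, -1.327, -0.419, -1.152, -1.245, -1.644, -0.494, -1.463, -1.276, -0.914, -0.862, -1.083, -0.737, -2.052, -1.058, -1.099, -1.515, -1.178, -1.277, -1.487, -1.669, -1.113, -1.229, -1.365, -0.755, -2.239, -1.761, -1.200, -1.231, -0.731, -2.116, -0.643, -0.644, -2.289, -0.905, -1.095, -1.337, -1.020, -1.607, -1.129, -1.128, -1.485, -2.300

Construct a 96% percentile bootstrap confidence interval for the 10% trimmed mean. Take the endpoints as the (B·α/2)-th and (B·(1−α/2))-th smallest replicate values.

(-2.607, -0.494)

Sorted replicates: -2.607, -2.418, -2.300, -2.289, -2.239, -2.116, -2.052, -1.761, -1.669, -1.644, -1.607, -1.515, -1.487, -1.485, -1.463, -1.369, -1.365, -1.337, -1.327, -1.277, -1.276, -1.259, -1.245, -1.231, -1.229, -1.200, -1.199, -1.178, -1.152, -1.129, -1.128, -1.113, -1.099, -1.095, -1.083, -1.058, -1.020, -1.016, -0.914, -0.905, -0.862, -0.852, -0.755, -0.737, -0.731, -0.644, -0.643, -0.565, -0.494, -0.419
α = 0.04; lower rank = 50 × 0.020 = 1; upper rank = 50 × 0.980 = 49.
The 1st smallest replicate is -2.607; the 49th is -0.494.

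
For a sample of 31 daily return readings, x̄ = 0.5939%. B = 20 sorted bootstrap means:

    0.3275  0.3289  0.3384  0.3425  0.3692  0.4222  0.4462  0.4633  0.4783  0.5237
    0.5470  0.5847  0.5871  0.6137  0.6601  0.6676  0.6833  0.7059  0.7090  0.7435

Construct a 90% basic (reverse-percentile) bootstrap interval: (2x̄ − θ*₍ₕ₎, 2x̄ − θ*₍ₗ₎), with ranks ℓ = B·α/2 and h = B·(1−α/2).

(0.4788, 0.8603)

Percentile endpoints at ranks 1 and 19: θ*₍1₎ = 0.3275, θ*₍19₎ = 0.7090.
Basic interval reflects these around x̄:
  lower = 2 × 0.5939 − 0.7090 = 0.4788
  upper = 2 × 0.5939 − 0.3275 = 0.8603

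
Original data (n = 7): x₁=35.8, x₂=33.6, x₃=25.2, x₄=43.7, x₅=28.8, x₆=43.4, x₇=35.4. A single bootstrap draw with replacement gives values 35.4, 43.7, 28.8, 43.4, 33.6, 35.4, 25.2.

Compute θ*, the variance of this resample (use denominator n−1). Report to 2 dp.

Mean = 35.0714; sum of squared deviations = 282.9743
s² = 282.9743 / 6 = 47.1624

θ* = 47.16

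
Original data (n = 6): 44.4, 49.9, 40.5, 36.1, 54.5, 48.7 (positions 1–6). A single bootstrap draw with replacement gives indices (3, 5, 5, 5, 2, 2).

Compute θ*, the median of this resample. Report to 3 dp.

θ* = 52.200

Resample values: 40.5, 54.5, 54.5, 54.5, 49.9, 49.9.
Sorted: 40.5, 49.9, 49.9, 54.5, 54.5, 54.5
Median = average of the two middle values = 52.200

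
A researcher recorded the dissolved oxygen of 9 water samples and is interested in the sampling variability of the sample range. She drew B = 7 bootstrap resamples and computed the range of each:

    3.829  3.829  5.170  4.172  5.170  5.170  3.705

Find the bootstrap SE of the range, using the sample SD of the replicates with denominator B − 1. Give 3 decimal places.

Bootstrap SE is the standard deviation of the 7 replicate ranges.
Mean of replicates: (3.829 + 3.829 + 5.170 + 4.172 + 5.170 + 5.170 + 3.705) / 7 = 31.0450 / 7 = 4.4350
Sum of squared deviations: (−0.6060)² + (−0.6060)² + (+0.7350)² + (−0.2630)² + (+0.7350)² + (+0.7350)² + (−0.7300)² = 2.9572
Variance = 2.9572 / 6 = 0.4929
SE* = √0.4929

SE* = 0.702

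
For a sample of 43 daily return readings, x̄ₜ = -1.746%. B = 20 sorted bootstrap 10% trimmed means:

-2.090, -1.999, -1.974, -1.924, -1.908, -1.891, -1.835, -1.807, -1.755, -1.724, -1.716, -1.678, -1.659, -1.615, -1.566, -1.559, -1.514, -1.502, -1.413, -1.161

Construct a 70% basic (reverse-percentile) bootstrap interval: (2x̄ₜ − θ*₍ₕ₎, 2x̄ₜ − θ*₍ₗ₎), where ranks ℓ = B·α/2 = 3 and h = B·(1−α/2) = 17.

Percentile endpoints at ranks 3 and 17: θ*₍3₎ = -1.974, θ*₍17₎ = -1.514.
Basic interval reflects these around x̄ₜ:
  lower = 2 × -1.746 − -1.514 = -1.978
  upper = 2 × -1.746 − -1.974 = -1.518

(-1.978, -1.518)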